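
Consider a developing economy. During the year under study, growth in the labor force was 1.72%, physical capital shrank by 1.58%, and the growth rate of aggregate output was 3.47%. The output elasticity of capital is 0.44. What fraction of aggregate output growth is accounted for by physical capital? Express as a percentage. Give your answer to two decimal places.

Physical capital accounted for -20.03% of growth.

Physical capital contributed 0.44 × (-1.58) = -0.6952 pp.
Share of growth = -0.6952 / 3.47 × 100 = -20.0346%.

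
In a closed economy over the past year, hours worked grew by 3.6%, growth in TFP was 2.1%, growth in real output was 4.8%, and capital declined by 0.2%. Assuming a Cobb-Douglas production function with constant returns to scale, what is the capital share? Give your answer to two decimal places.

0.24

gY = gA + α·gK + (1−α)·gL, so gY − gA − gL = α(gK − gL).
4.8 − 2.1 − 3.6 = α × (-0.2 − 3.6).
-0.9 = -3.8 α, so α = 0.2368.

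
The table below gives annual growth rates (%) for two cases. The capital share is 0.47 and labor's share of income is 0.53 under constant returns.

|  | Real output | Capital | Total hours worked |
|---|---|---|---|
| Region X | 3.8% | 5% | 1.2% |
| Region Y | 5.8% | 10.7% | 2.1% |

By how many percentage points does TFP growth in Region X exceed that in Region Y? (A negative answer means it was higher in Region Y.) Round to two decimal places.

Labor's share = 1 − 0.47 = 0.53.
Region X: TFP = 3.8 − 2.35 − 0.636 = 0.814%.
Region Y: TFP = 5.8 − 5.029 − 1.113 = -0.342%.
Difference = 0.814 − (-0.342) = 1.156 pp.

1.16 percentage points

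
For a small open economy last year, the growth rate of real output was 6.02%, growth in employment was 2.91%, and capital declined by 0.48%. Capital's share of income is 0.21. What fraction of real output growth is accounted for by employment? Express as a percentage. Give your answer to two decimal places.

Employment accounted for 38.19% of growth.

Labor's share = 1 − 0.21 = 0.79.
Employment contributed 0.79 × 2.91 = 2.2989 pp.
Share of growth = 2.2989 / 6.02 × 100 = 38.1877%.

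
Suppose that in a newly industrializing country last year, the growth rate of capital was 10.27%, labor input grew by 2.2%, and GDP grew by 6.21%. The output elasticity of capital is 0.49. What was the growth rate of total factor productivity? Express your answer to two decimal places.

Total factor productivity growth was 0.06%.

Labor's share = 1 − 0.49 = 0.51.
Capital: 0.49 × 10.27 = 5.0323 pp.
Labor input: 0.51 × 2.2 = 1.122 pp.
TFP growth = 6.21 − 6.1543 = 0.0557%.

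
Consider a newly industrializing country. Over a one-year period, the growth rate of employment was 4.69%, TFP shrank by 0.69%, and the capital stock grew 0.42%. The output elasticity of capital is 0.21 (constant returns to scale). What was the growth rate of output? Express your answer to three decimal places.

3.103%

Labor's share = 1 − 0.21 = 0.79.
The capital stock: 0.21 × 0.42 = 0.0882 pp.
Employment: 0.79 × 4.69 = 3.7051 pp.
Output growth = -0.69 + 3.7933 = 3.1033%.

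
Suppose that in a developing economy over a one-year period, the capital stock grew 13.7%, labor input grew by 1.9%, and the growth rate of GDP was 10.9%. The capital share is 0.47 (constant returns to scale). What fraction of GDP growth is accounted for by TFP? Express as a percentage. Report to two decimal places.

Labor's share = 1 − 0.47 = 0.53.
The capital stock: 0.47 × 13.7 = 6.439 pp.
Labor input: 0.53 × 1.9 = 1.007 pp.
TFP growth = 10.9 − 7.446 = 3.454%.
TFP share of growth = 3.454 / 10.9 × 100 = 31.6881%.

31.69%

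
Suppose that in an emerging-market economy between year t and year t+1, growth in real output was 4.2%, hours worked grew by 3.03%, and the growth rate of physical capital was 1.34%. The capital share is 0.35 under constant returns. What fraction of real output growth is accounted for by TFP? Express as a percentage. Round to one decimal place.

TFP accounted for 41.9% of growth.

Labor's share = 1 − 0.35 = 0.65.
Physical capital: 0.35 × 1.34 = 0.469 pp.
Hours worked: 0.65 × 3.03 = 1.9695 pp.
TFP growth = 4.2 − 2.4385 = 1.7615%.
TFP share of growth = 1.7615 / 4.2 × 100 = 41.94%.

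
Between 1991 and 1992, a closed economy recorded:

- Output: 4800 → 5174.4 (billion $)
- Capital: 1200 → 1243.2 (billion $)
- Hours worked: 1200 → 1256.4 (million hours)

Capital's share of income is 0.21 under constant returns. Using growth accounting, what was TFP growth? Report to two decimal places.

TFP grew 3.33%.

Output growth = (5174.4 − 4800) / 4800 = 7.8%.
Capital growth = (1243.2 − 1200) / 1200 = 3.6%.
Hours worked growth = (1256.4 − 1200) / 1200 = 4.7%.
Labor's share = 1 − 0.21 = 0.79.
Capital: 0.21 × 3.6 = 0.756 pp.
Hours worked: 0.79 × 4.7 = 3.713 pp.
TFP growth = 7.8 − 4.469 = 3.331%.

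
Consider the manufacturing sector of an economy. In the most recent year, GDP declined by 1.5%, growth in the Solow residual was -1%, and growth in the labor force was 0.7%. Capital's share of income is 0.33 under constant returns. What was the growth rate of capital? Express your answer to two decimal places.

-2.94%

Labor's share = 1 − 0.33 = 0.67.
gY = gA + 0.67×0.7 + 0.33×g.
0.33×g = -1.5 + 1 − 0.469 = -0.969.
g = -0.969 / 0.33 = -2.9364%.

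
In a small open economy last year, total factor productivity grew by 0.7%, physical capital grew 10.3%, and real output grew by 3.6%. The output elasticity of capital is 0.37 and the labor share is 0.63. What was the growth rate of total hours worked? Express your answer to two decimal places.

Labor's share = 1 − 0.37 = 0.63.
gY = gA + 0.37×10.3 + 0.63×g.
0.63×g = 3.6 − 0.7 − 3.811 = -0.911.
g = -0.911 / 0.63 = -1.446%.

-1.45%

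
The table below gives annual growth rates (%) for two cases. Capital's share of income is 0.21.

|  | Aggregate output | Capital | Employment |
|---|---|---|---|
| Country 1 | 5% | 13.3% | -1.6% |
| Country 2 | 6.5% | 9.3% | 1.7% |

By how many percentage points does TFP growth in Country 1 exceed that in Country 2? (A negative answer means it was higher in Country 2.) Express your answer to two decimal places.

0.27 percentage points

Labor's share = 1 − 0.21 = 0.79.
Country 1: TFP = 5 − 2.793 + 1.264 = 3.471%.
Country 2: TFP = 6.5 − 1.953 − 1.343 = 3.204%.
Difference = 3.471 − (3.204) = 0.267 pp.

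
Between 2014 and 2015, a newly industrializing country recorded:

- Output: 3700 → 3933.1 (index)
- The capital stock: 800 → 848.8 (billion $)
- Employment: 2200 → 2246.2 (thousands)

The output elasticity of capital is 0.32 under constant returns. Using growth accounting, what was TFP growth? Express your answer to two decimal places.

Output growth = (3933.1 − 3700) / 3700 = 6.3%.
The capital stock growth = (848.8 − 800) / 800 = 6.1%.
Employment growth = (2246.2 − 2200) / 2200 = 2.1%.
Labor's share = 1 − 0.32 = 0.68.
The capital stock: 0.32 × 6.1 = 1.952 pp.
Employment: 0.68 × 2.1 = 1.428 pp.
TFP growth = 6.3 − 3.38 = 2.92%.

2.92%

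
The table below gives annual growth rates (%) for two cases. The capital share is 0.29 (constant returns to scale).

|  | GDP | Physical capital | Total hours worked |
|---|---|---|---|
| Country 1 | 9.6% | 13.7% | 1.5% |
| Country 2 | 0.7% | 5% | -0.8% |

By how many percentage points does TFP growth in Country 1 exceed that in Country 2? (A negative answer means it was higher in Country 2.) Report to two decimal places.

4.74 percentage points

Labor's share = 1 − 0.29 = 0.71.
Country 1: TFP = 9.6 − 3.973 − 1.065 = 4.562%.
Country 2: TFP = 0.7 − 1.45 + 0.568 = -0.182%.
Difference = 4.562 − (-0.182) = 4.744 pp.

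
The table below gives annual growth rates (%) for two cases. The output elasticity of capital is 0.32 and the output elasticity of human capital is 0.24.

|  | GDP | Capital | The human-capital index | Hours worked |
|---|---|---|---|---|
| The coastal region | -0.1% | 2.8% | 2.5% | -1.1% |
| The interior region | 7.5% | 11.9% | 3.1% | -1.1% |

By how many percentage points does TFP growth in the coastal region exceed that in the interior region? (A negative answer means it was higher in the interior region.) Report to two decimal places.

-4.54 percentage points

Labor's share = 1 − 0.32 − 0.24 = 0.44.
The coastal region: TFP = -0.1 − 0.896 − 0.6 + 0.484 = -1.112%.
The interior region: TFP = 7.5 − 3.808 − 0.744 + 0.484 = 3.432%.
Difference = -1.112 − (3.432) = -4.544 pp.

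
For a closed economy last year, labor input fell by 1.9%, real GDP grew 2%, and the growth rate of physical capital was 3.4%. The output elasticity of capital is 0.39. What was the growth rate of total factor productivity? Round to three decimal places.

Labor's share = 1 − 0.39 = 0.61.
Physical capital: 0.39 × 3.4 = 1.326 pp.
Labor input: 0.61 × (-1.9) = -1.159 pp.
TFP growth = 2 − 0.167 = 1.833%.

Total factor productivity grew 1.833%.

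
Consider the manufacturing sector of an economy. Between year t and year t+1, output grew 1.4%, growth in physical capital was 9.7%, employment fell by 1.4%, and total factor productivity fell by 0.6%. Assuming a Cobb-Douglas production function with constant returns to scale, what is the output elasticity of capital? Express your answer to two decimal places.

gY = gA + α·gK + (1−α)·gL, so gY − gA − gL = α(gK − gL).
1.4 + 0.6 + 1.4 = α × (9.7 − (-1.4)).
3.4 = 11.1 α, so α = 0.3063.

0.31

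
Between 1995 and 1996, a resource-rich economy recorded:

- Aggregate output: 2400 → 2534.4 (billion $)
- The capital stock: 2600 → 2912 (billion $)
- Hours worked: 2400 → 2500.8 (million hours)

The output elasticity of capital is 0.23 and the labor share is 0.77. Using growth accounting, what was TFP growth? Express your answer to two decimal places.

Aggregate output growth = (2534.4 − 2400) / 2400 = 5.6%.
The capital stock growth = (2912 − 2600) / 2600 = 12%.
Hours worked growth = (2500.8 − 2400) / 2400 = 4.2%.
Labor's share = 1 − 0.23 = 0.77.
The capital stock: 0.23 × 12 = 2.76 pp.
Hours worked: 0.77 × 4.2 = 3.234 pp.
TFP growth = 5.6 − 5.994 = -0.394%.

-0.39%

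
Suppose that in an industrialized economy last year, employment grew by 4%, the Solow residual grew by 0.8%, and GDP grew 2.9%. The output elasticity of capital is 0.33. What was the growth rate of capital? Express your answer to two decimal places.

Labor's share = 1 − 0.33 = 0.67.
gY = gA + 0.67×4 + 0.33×g.
0.33×g = 2.9 − 0.8 − 2.68 = -0.58.
g = -0.58 / 0.33 = -1.7576%.

-1.76%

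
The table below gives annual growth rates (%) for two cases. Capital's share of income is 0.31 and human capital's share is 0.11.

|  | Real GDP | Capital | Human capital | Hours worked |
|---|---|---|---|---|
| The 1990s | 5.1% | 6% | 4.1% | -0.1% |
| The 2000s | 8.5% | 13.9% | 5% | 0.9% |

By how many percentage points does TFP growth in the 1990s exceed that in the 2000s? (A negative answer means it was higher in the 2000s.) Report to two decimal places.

Labor's share = 1 − 0.31 − 0.11 = 0.58.
The 1990s: TFP = 5.1 − 1.86 − 0.451 + 0.058 = 2.847%.
The 2000s: TFP = 8.5 − 4.309 − 0.55 − 0.522 = 3.119%.
Difference = 2.847 − (3.119) = -0.272 pp.

-0.27 percentage points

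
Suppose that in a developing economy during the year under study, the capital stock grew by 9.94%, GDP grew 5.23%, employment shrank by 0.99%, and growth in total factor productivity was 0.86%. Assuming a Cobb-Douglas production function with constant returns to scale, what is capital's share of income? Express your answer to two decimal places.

Capital's share of income is 0.49.

gY = gA + α·gK + (1−α)·gL, so gY − gA − gL = α(gK − gL).
5.23 − 0.86 + 0.99 = α × (9.94 − (-0.99)).
5.36 = 10.93 α, so α = 0.4904.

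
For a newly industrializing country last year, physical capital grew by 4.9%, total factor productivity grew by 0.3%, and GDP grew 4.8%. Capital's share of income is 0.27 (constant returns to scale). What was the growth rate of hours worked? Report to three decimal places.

Labor's share = 1 − 0.27 = 0.73.
gY = gA + 0.27×4.9 + 0.73×g.
0.73×g = 4.8 − 0.3 − 1.323 = 3.177.
g = 3.177 / 0.73 = 4.35205%.

4.352%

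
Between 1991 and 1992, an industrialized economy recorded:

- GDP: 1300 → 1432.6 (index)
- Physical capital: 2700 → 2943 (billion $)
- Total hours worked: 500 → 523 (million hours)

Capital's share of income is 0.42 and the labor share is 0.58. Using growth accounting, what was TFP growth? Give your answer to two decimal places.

GDP growth = (1432.6 − 1300) / 1300 = 10.2%.
Physical capital growth = (2943 − 2700) / 2700 = 9%.
Total hours worked growth = (523 − 500) / 500 = 4.6%.
Labor's share = 1 − 0.42 = 0.58.
Physical capital: 0.42 × 9 = 3.78 pp.
Total hours worked: 0.58 × 4.6 = 2.668 pp.
TFP growth = 10.2 − 6.448 = 3.752%.

3.75%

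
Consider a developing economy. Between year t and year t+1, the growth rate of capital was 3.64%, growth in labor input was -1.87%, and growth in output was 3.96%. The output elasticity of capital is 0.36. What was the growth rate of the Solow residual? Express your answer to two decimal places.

The Solow residual grew 3.85%.

Labor's share = 1 − 0.36 = 0.64.
Capital: 0.36 × 3.64 = 1.3104 pp.
Labor input: 0.64 × (-1.87) = -1.1968 pp.
TFP growth = 3.96 − 0.1136 = 3.8464%.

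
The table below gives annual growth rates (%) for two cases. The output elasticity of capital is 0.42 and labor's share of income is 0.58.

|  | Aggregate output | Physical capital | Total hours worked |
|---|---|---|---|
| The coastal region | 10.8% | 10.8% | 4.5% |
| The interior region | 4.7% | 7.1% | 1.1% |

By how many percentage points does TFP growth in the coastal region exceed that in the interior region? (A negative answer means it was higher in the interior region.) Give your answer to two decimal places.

2.57 percentage points

Labor's share = 1 − 0.42 = 0.58.
The coastal region: TFP = 10.8 − 4.536 − 2.61 = 3.654%.
The interior region: TFP = 4.7 − 2.982 − 0.638 = 1.08%.
Difference = 3.654 − (1.08) = 2.574 pp.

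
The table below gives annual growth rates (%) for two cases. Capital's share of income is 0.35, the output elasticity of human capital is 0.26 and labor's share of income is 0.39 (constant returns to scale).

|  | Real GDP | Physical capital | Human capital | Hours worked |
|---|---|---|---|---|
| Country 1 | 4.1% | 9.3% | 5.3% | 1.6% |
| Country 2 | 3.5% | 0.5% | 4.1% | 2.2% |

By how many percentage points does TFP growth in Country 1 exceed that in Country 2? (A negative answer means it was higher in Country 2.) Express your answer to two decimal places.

-2.56 percentage points

Labor's share = 1 − 0.35 − 0.26 = 0.39.
Country 1: TFP = 4.1 − 3.255 − 1.378 − 0.624 = -1.157%.
Country 2: TFP = 3.5 − 0.175 − 1.066 − 0.858 = 1.401%.
Difference = -1.157 − (1.401) = -2.558 pp.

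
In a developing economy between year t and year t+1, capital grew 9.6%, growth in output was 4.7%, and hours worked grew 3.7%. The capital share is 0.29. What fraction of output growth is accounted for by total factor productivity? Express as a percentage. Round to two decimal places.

Total factor productivity accounted for -15.13% of growth.

Labor's share = 1 − 0.29 = 0.71.
Capital: 0.29 × 9.6 = 2.784 pp.
Hours worked: 0.71 × 3.7 = 2.627 pp.
TFP growth = 4.7 − 5.411 = -0.711%.
TFP share of growth = -0.711 / 4.7 × 100 = -15.1277%.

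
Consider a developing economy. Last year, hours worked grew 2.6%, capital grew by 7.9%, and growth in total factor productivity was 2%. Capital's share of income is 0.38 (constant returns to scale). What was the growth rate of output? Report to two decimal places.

Labor's share = 1 − 0.38 = 0.62.
Capital: 0.38 × 7.9 = 3.002 pp.
Hours worked: 0.62 × 2.6 = 1.612 pp.
Output growth = 2 + 4.614 = 6.614%.

6.61%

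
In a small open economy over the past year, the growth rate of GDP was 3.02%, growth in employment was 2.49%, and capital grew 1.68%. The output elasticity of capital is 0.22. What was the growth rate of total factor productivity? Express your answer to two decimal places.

Labor's share = 1 − 0.22 = 0.78.
Capital: 0.22 × 1.68 = 0.3696 pp.
Employment: 0.78 × 2.49 = 1.9422 pp.
TFP growth = 3.02 − 2.3118 = 0.7082%.

0.71%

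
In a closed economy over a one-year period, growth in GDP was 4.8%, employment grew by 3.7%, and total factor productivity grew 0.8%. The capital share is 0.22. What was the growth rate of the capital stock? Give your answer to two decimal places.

Labor's share = 1 − 0.22 = 0.78.
gY = gA + 0.78×3.7 + 0.22×g.
0.22×g = 4.8 − 0.8 − 2.886 = 1.114.
g = 1.114 / 0.22 = 5.0636%.

5.06%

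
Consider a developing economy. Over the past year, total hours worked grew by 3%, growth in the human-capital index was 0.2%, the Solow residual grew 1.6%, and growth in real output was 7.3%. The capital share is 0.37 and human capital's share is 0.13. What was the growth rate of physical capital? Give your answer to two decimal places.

Labor's share = 1 − 0.37 − 0.13 = 0.5.
gY = gA + 0.13×0.2 + 0.5×3 + 0.37×g.
0.37×g = 7.3 − 1.6 − 1.526 = 4.174.
g = 4.174 / 0.37 = 11.2811%.

11.28%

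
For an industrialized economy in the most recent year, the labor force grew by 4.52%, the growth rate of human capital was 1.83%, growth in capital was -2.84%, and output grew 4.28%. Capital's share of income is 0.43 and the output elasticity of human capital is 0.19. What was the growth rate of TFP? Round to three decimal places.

Labor's share = 1 − 0.43 − 0.19 = 0.38.
Capital: 0.43 × (-2.84) = -1.2212 pp.
Human capital: 0.19 × 1.83 = 0.3477 pp.
The labor force: 0.38 × 4.52 = 1.7176 pp.
TFP growth = 4.28 − 0.8441 = 3.4359%.

TFP grew 3.436%.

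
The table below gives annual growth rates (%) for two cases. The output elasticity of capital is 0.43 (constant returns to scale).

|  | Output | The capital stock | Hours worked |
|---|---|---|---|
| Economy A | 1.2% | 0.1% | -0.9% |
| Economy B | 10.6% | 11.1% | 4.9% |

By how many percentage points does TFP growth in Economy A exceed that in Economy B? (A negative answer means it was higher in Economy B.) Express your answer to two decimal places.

-1.36 percentage points

Labor's share = 1 − 0.43 = 0.57.
Economy A: TFP = 1.2 − 0.043 + 0.513 = 1.67%.
Economy B: TFP = 10.6 − 4.773 − 2.793 = 3.034%.
Difference = 1.67 − (3.034) = -1.364 pp.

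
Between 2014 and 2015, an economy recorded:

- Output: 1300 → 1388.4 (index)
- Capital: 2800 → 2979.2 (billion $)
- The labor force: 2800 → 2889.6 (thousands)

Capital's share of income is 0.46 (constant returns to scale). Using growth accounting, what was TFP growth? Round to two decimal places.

2.13%

Output growth = (1388.4 − 1300) / 1300 = 6.8%.
Capital growth = (2979.2 − 2800) / 2800 = 6.4%.
The labor force growth = (2889.6 − 2800) / 2800 = 3.2%.
Labor's share = 1 − 0.46 = 0.54.
Capital: 0.46 × 6.4 = 2.944 pp.
The labor force: 0.54 × 3.2 = 1.728 pp.
TFP growth = 6.8 − 4.672 = 2.128%.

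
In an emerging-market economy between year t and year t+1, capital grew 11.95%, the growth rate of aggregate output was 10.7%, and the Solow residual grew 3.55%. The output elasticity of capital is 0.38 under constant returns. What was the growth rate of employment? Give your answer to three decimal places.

4.208%

Labor's share = 1 − 0.38 = 0.62.
gY = gA + 0.38×11.95 + 0.62×g.
0.62×g = 10.7 − 3.55 − 4.541 = 2.609.
g = 2.609 / 0.62 = 4.20806%.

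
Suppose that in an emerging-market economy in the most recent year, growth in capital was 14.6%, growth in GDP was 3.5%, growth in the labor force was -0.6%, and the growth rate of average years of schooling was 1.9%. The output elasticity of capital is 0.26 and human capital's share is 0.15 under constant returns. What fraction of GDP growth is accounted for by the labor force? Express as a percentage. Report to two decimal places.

Labor's share = 1 − 0.26 − 0.15 = 0.59.
The labor force contributed 0.59 × (-0.6) = -0.354 pp.
Share of growth = -0.354 / 3.5 × 100 = -10.1143%.

The labor force accounted for -10.11% of growth.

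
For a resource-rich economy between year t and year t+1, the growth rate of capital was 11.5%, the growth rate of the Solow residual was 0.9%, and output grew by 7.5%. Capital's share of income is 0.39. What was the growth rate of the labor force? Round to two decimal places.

The labor force grew 3.47%.

Labor's share = 1 − 0.39 = 0.61.
gY = gA + 0.39×11.5 + 0.61×g.
0.61×g = 7.5 − 0.9 − 4.485 = 2.115.
g = 2.115 / 0.61 = 3.4672%.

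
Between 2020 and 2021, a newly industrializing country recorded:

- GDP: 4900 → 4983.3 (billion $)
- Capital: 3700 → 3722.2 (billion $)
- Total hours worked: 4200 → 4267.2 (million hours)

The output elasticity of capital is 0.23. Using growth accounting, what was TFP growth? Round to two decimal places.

GDP growth = (4983.3 − 4900) / 4900 = 1.7%.
Capital growth = (3722.2 − 3700) / 3700 = 0.6%.
Total hours worked growth = (4267.2 − 4200) / 4200 = 1.6%.
Labor's share = 1 − 0.23 = 0.77.
Capital: 0.23 × 0.6 = 0.138 pp.
Total hours worked: 0.77 × 1.6 = 1.232 pp.
TFP growth = 1.7 − 1.37 = 0.33%.

0.33%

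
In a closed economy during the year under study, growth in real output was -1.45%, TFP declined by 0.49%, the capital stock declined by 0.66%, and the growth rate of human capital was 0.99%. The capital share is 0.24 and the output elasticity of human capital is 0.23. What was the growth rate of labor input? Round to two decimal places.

Labor's share = 1 − 0.24 − 0.23 = 0.53.
gY = gA + 0.24×(-0.66) + 0.23×0.99 + 0.53×g.
0.53×g = -1.45 + 0.49 − 0.0693 = -1.0293.
g = -1.0293 / 0.53 = -1.9421%.

-1.94%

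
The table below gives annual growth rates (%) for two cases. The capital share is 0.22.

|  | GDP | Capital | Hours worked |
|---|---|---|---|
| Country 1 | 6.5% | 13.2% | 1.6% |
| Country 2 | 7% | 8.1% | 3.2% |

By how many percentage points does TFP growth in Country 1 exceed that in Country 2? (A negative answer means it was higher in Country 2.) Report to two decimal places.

-0.37 percentage points

Labor's share = 1 − 0.22 = 0.78.
Country 1: TFP = 6.5 − 2.904 − 1.248 = 2.348%.
Country 2: TFP = 7 − 1.782 − 2.496 = 2.722%.
Difference = 2.348 − (2.722) = -0.374 pp.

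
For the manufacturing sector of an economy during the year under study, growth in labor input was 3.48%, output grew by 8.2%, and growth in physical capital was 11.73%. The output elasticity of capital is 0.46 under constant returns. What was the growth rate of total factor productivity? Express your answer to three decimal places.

Labor's share = 1 − 0.46 = 0.54.
Physical capital: 0.46 × 11.73 = 5.3958 pp.
Labor input: 0.54 × 3.48 = 1.8792 pp.
TFP growth = 8.2 − 7.275 = 0.925%.

Total factor productivity growth was 0.925%.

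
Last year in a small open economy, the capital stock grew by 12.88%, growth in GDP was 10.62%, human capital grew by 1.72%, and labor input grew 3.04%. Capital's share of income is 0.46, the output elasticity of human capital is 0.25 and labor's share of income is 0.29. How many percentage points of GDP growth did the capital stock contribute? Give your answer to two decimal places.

Contribution = share × growth = 0.46 × 12.88 = 5.9248 pp.

5.92 percentage points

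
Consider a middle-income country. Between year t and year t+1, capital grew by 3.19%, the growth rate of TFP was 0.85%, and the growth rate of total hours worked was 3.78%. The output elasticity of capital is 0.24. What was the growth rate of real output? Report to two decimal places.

4.49%

Labor's share = 1 − 0.24 = 0.76.
Capital: 0.24 × 3.19 = 0.7656 pp.
Total hours worked: 0.76 × 3.78 = 2.8728 pp.
Output growth = 0.85 + 3.6384 = 4.4884%.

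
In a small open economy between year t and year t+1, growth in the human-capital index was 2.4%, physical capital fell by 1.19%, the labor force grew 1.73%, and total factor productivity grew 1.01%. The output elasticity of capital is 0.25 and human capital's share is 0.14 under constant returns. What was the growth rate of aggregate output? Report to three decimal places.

2.104%

Labor's share = 1 − 0.25 − 0.14 = 0.61.
Physical capital: 0.25 × (-1.19) = -0.2975 pp.
The human-capital index: 0.14 × 2.4 = 0.336 pp.
The labor force: 0.61 × 1.73 = 1.0553 pp.
Output growth = 1.01 + 1.0938 = 2.1038%.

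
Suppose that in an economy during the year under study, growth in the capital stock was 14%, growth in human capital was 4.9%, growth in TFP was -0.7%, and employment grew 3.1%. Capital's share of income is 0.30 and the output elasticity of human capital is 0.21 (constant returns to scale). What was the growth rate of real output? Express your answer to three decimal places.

Real output growth was 6.048%.

Labor's share = 1 − 0.3 − 0.21 = 0.49.
The capital stock: 0.3 × 14 = 4.2 pp.
Human capital: 0.21 × 4.9 = 1.029 pp.
Employment: 0.49 × 3.1 = 1.519 pp.
Output growth = -0.7 + 6.748 = 6.048%.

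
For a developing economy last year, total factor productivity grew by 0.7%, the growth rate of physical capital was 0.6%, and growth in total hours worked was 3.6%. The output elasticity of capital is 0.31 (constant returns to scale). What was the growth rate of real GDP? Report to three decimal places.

Labor's share = 1 − 0.31 = 0.69.
Physical capital: 0.31 × 0.6 = 0.186 pp.
Total hours worked: 0.69 × 3.6 = 2.484 pp.
Output growth = 0.7 + 2.67 = 3.37%.

3.370%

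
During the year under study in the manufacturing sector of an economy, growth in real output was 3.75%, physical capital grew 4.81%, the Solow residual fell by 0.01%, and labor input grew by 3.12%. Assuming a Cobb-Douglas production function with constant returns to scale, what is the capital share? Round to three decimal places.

gY = gA + α·gK + (1−α)·gL, so gY − gA − gL = α(gK − gL).
3.75 + 0.01 − 3.12 = α × (4.81 − 3.12).
0.64 = 1.69 α, so α = 0.3787.

0.379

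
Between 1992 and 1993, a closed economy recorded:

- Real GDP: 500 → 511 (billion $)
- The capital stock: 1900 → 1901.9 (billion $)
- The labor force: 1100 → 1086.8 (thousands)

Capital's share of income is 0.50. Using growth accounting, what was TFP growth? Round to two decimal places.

2.75%

Real GDP growth = (511 − 500) / 500 = 2.2%.
The capital stock growth = (1901.9 − 1900) / 1900 = 0.1%.
The labor force growth = (1086.8 − 1100) / 1100 = -1.2%.
Labor's share = 1 − 0.5 = 0.5.
The capital stock: 0.5 × 0.1 = 0.05 pp.
The labor force: 0.5 × (-1.2) = -0.6 pp.
TFP growth = 2.2 + 0.55 = 2.75%.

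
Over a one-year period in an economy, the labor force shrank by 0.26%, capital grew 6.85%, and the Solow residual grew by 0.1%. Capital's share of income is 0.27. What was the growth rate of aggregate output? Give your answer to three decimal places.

Labor's share = 1 − 0.27 = 0.73.
Capital: 0.27 × 6.85 = 1.8495 pp.
The labor force: 0.73 × (-0.26) = -0.1898 pp.
Output growth = 0.1 + 1.6597 = 1.7597%.

Aggregate output grew 1.760%.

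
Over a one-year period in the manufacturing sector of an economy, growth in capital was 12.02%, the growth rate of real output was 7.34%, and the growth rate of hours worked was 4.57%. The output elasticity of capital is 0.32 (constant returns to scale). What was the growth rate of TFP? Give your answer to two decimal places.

Labor's share = 1 − 0.32 = 0.68.
Capital: 0.32 × 12.02 = 3.8464 pp.
Hours worked: 0.68 × 4.57 = 3.1076 pp.
TFP growth = 7.34 − 6.954 = 0.386%.

0.39%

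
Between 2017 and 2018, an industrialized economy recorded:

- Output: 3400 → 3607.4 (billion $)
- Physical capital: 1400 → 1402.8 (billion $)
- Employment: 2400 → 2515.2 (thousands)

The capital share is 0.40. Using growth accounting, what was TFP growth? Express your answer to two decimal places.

Output growth = (3607.4 − 3400) / 3400 = 6.1%.
Physical capital growth = (1402.8 − 1400) / 1400 = 0.2%.
Employment growth = (2515.2 − 2400) / 2400 = 4.8%.
Labor's share = 1 − 0.4 = 0.6.
Physical capital: 0.4 × 0.2 = 0.08 pp.
Employment: 0.6 × 4.8 = 2.88 pp.
TFP growth = 6.1 − 2.96 = 3.14%.

3.14%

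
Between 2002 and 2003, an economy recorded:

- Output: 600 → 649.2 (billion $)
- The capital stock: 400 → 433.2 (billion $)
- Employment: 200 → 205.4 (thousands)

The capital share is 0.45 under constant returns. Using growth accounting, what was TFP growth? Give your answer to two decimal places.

2.98%

Output growth = (649.2 − 600) / 600 = 8.2%.
The capital stock growth = (433.2 − 400) / 400 = 8.3%.
Employment growth = (205.4 − 200) / 200 = 2.7%.
Labor's share = 1 − 0.45 = 0.55.
The capital stock: 0.45 × 8.3 = 3.735 pp.
Employment: 0.55 × 2.7 = 1.485 pp.
TFP growth = 8.2 − 5.22 = 2.98%.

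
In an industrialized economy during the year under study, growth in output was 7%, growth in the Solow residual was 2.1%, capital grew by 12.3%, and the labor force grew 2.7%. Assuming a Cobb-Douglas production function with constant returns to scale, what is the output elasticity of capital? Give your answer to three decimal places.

The output elasticity of capital is 0.229.

gY = gA + α·gK + (1−α)·gL, so gY − gA − gL = α(gK − gL).
7 − 2.1 − 2.7 = α × (12.3 − 2.7).
2.2 = 9.6 α, so α = 0.22917.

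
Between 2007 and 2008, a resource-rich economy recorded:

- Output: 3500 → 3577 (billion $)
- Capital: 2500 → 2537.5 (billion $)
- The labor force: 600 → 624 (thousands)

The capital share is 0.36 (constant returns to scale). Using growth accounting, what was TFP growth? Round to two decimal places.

-0.90%

Output growth = (3577 − 3500) / 3500 = 2.2%.
Capital growth = (2537.5 − 2500) / 2500 = 1.5%.
The labor force growth = (624 − 600) / 600 = 4%.
Labor's share = 1 − 0.36 = 0.64.
Capital: 0.36 × 1.5 = 0.54 pp.
The labor force: 0.64 × 4 = 2.56 pp.
TFP growth = 2.2 − 3.1 = -0.9%.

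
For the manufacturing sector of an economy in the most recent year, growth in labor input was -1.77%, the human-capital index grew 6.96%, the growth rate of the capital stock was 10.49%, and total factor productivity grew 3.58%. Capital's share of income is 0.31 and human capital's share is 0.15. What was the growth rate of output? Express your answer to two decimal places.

Labor's share = 1 − 0.31 − 0.15 = 0.54.
The capital stock: 0.31 × 10.49 = 3.2519 pp.
The human-capital index: 0.15 × 6.96 = 1.044 pp.
Labor input: 0.54 × (-1.77) = -0.9558 pp.
Output growth = 3.58 + 3.3401 = 6.9201%.

6.92%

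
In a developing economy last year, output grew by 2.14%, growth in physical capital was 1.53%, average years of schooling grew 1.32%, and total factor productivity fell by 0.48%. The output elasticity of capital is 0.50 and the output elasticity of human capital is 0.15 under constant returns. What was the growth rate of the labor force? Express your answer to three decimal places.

4.734%

Labor's share = 1 − 0.5 − 0.15 = 0.35.
gY = gA + 0.5×1.53 + 0.15×1.32 + 0.35×g.
0.35×g = 2.14 + 0.48 − 0.963 = 1.657.
g = 1.657 / 0.35 = 4.73429%.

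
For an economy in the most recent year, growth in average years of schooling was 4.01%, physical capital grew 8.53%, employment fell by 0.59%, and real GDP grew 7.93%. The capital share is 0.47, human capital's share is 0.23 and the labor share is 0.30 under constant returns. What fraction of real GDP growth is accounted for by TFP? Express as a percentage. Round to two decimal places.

40.05%

Labor's share = 1 − 0.47 − 0.23 = 0.3.
Physical capital: 0.47 × 8.53 = 4.0091 pp.
Average years of schooling: 0.23 × 4.01 = 0.9223 pp.
Employment: 0.3 × (-0.59) = -0.177 pp.
TFP growth = 7.93 − 4.7544 = 3.1756%.
TFP share of growth = 3.1756 / 7.93 × 100 = 40.0454%.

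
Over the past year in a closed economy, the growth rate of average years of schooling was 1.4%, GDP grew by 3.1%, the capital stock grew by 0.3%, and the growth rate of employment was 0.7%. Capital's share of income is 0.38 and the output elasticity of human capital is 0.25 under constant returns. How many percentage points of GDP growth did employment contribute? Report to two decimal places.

0.26 percentage points

Labor's share = 1 − 0.38 − 0.25 = 0.37.
Contribution = share × growth = 0.37 × 0.7 = 0.259 pp.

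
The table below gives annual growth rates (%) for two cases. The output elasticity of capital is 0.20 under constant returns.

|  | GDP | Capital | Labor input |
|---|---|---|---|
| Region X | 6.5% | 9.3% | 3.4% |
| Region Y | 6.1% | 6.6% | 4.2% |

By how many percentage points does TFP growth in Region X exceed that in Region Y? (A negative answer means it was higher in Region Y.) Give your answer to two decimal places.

Labor's share = 1 − 0.2 = 0.8.
Region X: TFP = 6.5 − 1.86 − 2.72 = 1.92%.
Region Y: TFP = 6.1 − 1.32 − 3.36 = 1.42%.
Difference = 1.92 − (1.42) = 0.5 pp.

0.50 percentage points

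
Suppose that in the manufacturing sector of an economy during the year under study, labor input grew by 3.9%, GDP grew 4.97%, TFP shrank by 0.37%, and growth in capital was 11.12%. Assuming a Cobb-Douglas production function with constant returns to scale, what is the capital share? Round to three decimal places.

The capital share is 0.199.

gY = gA + α·gK + (1−α)·gL, so gY − gA − gL = α(gK − gL).
4.97 + 0.37 − 3.9 = α × (11.12 − 3.9).
1.44 = 7.22 α, so α = 0.19945.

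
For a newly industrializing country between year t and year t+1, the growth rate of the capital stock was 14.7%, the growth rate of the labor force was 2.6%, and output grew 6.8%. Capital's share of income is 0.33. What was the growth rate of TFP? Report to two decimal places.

Labor's share = 1 − 0.33 = 0.67.
The capital stock: 0.33 × 14.7 = 4.851 pp.
The labor force: 0.67 × 2.6 = 1.742 pp.
TFP growth = 6.8 − 6.593 = 0.207%.

0.21%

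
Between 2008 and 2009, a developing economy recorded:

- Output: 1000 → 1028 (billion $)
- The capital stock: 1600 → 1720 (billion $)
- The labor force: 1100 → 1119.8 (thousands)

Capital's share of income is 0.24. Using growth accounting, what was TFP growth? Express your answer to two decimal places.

Output growth = (1028 − 1000) / 1000 = 2.8%.
The capital stock growth = (1720 − 1600) / 1600 = 7.5%.
The labor force growth = (1119.8 − 1100) / 1100 = 1.8%.
Labor's share = 1 − 0.24 = 0.76.
The capital stock: 0.24 × 7.5 = 1.8 pp.
The labor force: 0.76 × 1.8 = 1.368 pp.
TFP growth = 2.8 − 3.168 = -0.368%.

-0.37%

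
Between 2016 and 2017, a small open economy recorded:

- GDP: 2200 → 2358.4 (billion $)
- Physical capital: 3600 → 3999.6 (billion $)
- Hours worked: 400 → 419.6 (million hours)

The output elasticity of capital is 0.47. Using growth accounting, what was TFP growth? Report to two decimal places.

GDP growth = (2358.4 − 2200) / 2200 = 7.2%.
Physical capital growth = (3999.6 − 3600) / 3600 = 11.1%.
Hours worked growth = (419.6 − 400) / 400 = 4.9%.
Labor's share = 1 − 0.47 = 0.53.
Physical capital: 0.47 × 11.1 = 5.217 pp.
Hours worked: 0.53 × 4.9 = 2.597 pp.
TFP growth = 7.2 − 7.814 = -0.614%.

-0.61%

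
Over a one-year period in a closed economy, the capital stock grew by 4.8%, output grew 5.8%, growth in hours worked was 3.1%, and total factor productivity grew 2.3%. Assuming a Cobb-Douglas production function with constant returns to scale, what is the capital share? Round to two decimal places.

gY = gA + α·gK + (1−α)·gL, so gY − gA − gL = α(gK − gL).
5.8 − 2.3 − 3.1 = α × (4.8 − 3.1).
0.4 = 1.7 α, so α = 0.2353.

α = 0.24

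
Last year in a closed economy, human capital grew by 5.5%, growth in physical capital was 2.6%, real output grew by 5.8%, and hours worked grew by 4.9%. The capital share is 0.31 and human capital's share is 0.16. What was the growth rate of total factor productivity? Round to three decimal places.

1.517%

Labor's share = 1 − 0.31 − 0.16 = 0.53.
Physical capital: 0.31 × 2.6 = 0.806 pp.
Human capital: 0.16 × 5.5 = 0.88 pp.
Hours worked: 0.53 × 4.9 = 2.597 pp.
TFP growth = 5.8 − 4.283 = 1.517%.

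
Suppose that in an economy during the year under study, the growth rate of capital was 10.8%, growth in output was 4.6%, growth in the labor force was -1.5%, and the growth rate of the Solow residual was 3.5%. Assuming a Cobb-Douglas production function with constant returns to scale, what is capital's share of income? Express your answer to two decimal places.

0.21

gY = gA + α·gK + (1−α)·gL, so gY − gA − gL = α(gK − gL).
4.6 − 3.5 + 1.5 = α × (10.8 − (-1.5)).
2.6 = 12.3 α, so α = 0.2114.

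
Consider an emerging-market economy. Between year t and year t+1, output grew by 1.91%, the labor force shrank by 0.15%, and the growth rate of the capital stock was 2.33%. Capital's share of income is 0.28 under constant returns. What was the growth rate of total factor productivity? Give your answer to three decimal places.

1.366%

Labor's share = 1 − 0.28 = 0.72.
The capital stock: 0.28 × 2.33 = 0.6524 pp.
The labor force: 0.72 × (-0.15) = -0.108 pp.
TFP growth = 1.91 − 0.5444 = 1.3656%.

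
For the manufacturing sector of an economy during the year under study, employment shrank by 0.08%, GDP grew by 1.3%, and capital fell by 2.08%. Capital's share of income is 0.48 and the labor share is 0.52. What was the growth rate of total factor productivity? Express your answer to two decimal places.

Labor's share = 1 − 0.48 = 0.52.
Capital: 0.48 × (-2.08) = -0.9984 pp.
Employment: 0.52 × (-0.08) = -0.0416 pp.
TFP growth = 1.3 + 1.04 = 2.34%.

Total factor productivity grew 2.34%.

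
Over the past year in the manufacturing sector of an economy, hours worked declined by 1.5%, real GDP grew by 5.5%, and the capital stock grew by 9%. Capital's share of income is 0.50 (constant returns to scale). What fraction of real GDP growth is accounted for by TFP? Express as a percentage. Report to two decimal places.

Labor's share = 1 − 0.5 = 0.5.
The capital stock: 0.5 × 9 = 4.5 pp.
Hours worked: 0.5 × (-1.5) = -0.75 pp.
TFP growth = 5.5 − 3.75 = 1.75%.
TFP share of growth = 1.75 / 5.5 × 100 = 31.8182%.

TFP accounted for 31.82% of growth.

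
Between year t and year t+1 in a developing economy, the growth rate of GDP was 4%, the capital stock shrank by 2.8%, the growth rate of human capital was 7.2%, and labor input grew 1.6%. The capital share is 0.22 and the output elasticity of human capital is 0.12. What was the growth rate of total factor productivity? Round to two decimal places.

Labor's share = 1 − 0.22 − 0.12 = 0.66.
The capital stock: 0.22 × (-2.8) = -0.616 pp.
Human capital: 0.12 × 7.2 = 0.864 pp.
Labor input: 0.66 × 1.6 = 1.056 pp.
TFP growth = 4 − 1.304 = 2.696%.

2.70%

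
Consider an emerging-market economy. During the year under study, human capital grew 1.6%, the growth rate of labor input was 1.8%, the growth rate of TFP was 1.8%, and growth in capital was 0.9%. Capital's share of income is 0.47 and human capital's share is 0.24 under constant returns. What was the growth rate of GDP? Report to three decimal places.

3.129%

Labor's share = 1 − 0.47 − 0.24 = 0.29.
Capital: 0.47 × 0.9 = 0.423 pp.
Human capital: 0.24 × 1.6 = 0.384 pp.
Labor input: 0.29 × 1.8 = 0.522 pp.
Output growth = 1.8 + 1.329 = 3.129%.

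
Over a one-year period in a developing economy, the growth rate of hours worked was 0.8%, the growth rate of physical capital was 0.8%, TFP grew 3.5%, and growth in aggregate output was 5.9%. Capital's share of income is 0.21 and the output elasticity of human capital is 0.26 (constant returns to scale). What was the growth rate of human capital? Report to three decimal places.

Labor's share = 1 − 0.21 − 0.26 = 0.53.
gY = gA + 0.21×0.8 + 0.53×0.8 + 0.26×g.
0.26×g = 5.9 − 3.5 − 0.592 = 1.808.
g = 1.808 / 0.26 = 6.95385%.

6.954%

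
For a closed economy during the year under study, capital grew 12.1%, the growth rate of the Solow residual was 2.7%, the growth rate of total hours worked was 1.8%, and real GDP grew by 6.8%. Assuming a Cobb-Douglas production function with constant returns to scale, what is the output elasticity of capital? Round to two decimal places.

gY = gA + α·gK + (1−α)·gL, so gY − gA − gL = α(gK − gL).
6.8 − 2.7 − 1.8 = α × (12.1 − 1.8).
2.3 = 10.3 α, so α = 0.2233.

α = 0.22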